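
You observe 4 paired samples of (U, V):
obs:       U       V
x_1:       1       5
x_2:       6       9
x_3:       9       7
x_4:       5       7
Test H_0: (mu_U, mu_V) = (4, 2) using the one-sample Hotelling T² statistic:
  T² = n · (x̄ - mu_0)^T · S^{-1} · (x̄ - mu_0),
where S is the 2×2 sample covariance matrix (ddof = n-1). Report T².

Step 1 — sample mean vector:
  mean(U) = (1 + 6 + 9 + 5) / 4 = 21/4 = 5.25
  mean(V) = (5 + 9 + 7 + 7) / 4 = 28/4 = 7
  x̄ = (5.25, 7),  deviation x̄ - mu_0 = (5.25, 7) - (4, 2) = (1.25, 5).

Step 2 — sample covariance matrix, S[i,j] = (1/(n-1)) · Σ_k (x_{k,i} - mean_i) · (x_{k,j} - mean_j), divisor n-1 = 3:
  S[U,U] = ((-4.25)·(-4.25) + (0.75)·(0.75) + (3.75)·(3.75) + (-0.25)·(-0.25)) / 3 = 32.75/3 = 10.9167
  S[U,V] = ((-4.25)·(-2) + (0.75)·(2) + (3.75)·(0) + (-0.25)·(0)) / 3 = 10/3 = 3.3333
  S[V,V] = ((-2)·(-2) + (2)·(2) + (0)·(0) + (0)·(0)) / 3 = 8/3 = 2.6667
  S = [[10.9167, 3.3333],
 [3.3333, 2.6667]].

Step 3 — invert S. det(S) = 10.9167·2.6667 - (3.3333)² = 18.
  S^{-1} = (1/det) · [[d, -b], [-b, a]] = [[0.1481, -0.1852],
 [-0.1852, 0.6065]].

Step 4 — quadratic form (x̄ - mu_0)^T · S^{-1} · (x̄ - mu_0):
  S^{-1} · (x̄ - mu_0) = (-0.7407, 2.8009),
  (x̄ - mu_0)^T · [...] = (1.25)·(-0.7407) + (5)·(2.8009) = 13.0787.

Step 5 — scale by n: T² = 4 · 13.0787 = 52.3148.

T² ≈ 52.3148


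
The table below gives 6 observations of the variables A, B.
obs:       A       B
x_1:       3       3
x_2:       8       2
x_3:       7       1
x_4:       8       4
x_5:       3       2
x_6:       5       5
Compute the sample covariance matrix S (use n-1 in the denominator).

Step 1 — column means:
  mean(A) = (3 + 8 + 7 + 8 + 3 + 5) / 6 = 34/6 = 5.6667
  mean(B) = (3 + 2 + 1 + 4 + 2 + 5) / 6 = 17/6 = 2.8333

Step 2 — sample covariance S[i,j] = (1/(n-1)) · Σ_k (x_{k,i} - mean_i) · (x_{k,j} - mean_j), with n-1 = 5.
  S[A,A] = ((-2.6667)·(-2.6667) + (2.3333)·(2.3333) + (1.3333)·(1.3333) + (2.3333)·(2.3333) + (-2.6667)·(-2.6667) + (-0.6667)·(-0.6667)) / 5 = 27.3333/5 = 5.4667
  S[A,B] = ((-2.6667)·(0.1667) + (2.3333)·(-0.8333) + (1.3333)·(-1.8333) + (2.3333)·(1.1667) + (-2.6667)·(-0.8333) + (-0.6667)·(2.1667)) / 5 = -1.3333/5 = -0.2667
  S[B,B] = ((0.1667)·(0.1667) + (-0.8333)·(-0.8333) + (-1.8333)·(-1.8333) + (1.1667)·(1.1667) + (-0.8333)·(-0.8333) + (2.1667)·(2.1667)) / 5 = 10.8333/5 = 2.1667

S is symmetric (S[j,i] = S[i,j]). Assembling:

S = [[5.4667, -0.2667],
 [-0.2667, 2.1667]]


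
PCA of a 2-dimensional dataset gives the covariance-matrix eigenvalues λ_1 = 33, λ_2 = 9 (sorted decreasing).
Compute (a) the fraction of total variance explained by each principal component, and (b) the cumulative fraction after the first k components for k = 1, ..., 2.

Step 1 — total variance = trace(Sigma) = Σ λ_i = 33 + 9 = 42.

Step 2 — fraction explained by component i = λ_i / Σ λ:
  PC1: 33/42 = 0.7857
  PC2: 9/42 = 0.2143

Step 3 — cumulative fraction after k components = (λ_1 + ... + λ_k) / Σ λ:
  k = 1: 33/42 = 0.7857
  k = 2: (33 + 9)/42 = 42/42 = 1

Summary (fraction, with percent):

explained: PC1 0.7857 (78.57%), PC2 0.2143 (21.43%);  cumulative: 0.7857, 1


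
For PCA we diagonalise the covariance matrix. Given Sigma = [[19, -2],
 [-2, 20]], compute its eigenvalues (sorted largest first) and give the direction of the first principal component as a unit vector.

Step 1 — characteristic polynomial of 2×2 Sigma:
  det(Sigma - λI) = λ² - trace · λ + det = 0.
  trace = 19 + 20 = 39, det = 19·20 - (-2)² = 376.
Step 2 — discriminant:
  Δ = trace² - 4·det = 1521 - 1504 = 17.
Step 3 — eigenvalues:
  λ = (trace ± √Δ)/2 = (39 ± 4.1231)/2,
  λ_1 = 21.5616,  λ_2 = 17.4384.

Step 4 — unit eigenvector for λ_1: solve (Sigma - λ_1 I)v = 0. First row:
  (19 - 21.5616)·v_x + (-2)·v_y = 0, i.e. (-2.5616)·v_x + (-2)·v_y = 0,
  so v ∝ (b, λ_1 - a) = (-2, 2.5616); multiply by -1 so the first entry is positive: u = (2, -2.5616).
  ||u|| = √((2)² + (-2.5616)²) = √(10.5616) ≈ 3.2499,
  v_1 = u/||u|| ≈ (0.6154, -0.7882) (||v_1|| = 1).

λ_1 = 21.5616,  λ_2 = 17.4384;  v_1 ≈ (0.6154, -0.7882)


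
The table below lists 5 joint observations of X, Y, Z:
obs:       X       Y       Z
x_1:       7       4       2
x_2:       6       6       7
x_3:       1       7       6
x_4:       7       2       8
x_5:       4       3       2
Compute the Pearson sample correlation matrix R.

Step 1 — column means:
  mean(X) = (7 + 6 + 1 + 7 + 4) / 5 = 25/5 = 5
  mean(Y) = (4 + 6 + 7 + 2 + 3) / 5 = 22/5 = 4.4
  mean(Z) = (2 + 7 + 6 + 8 + 2) / 5 = 25/5 = 5

Step 2 — sample variances and covariances s[i,j] = (1/(n-1)) · Σ_k (x_{k,i} - mean_i) · (x_{k,j} - mean_j), with n-1 = 4:
  s[X,X] = ((2)·(2) + (1)·(1) + (-4)·(-4) + (2)·(2) + (-1)·(-1)) / 4 = 26/4 = 6.5
  s[X,Y] = ((2)·(-0.4) + (1)·(1.6) + (-4)·(2.6) + (2)·(-2.4) + (-1)·(-1.4)) / 4 = -13/4 = -3.25
  s[X,Z] = ((2)·(-3) + (1)·(2) + (-4)·(1) + (2)·(3) + (-1)·(-3)) / 4 = 1/4 = 0.25
  s[Y,Y] = ((-0.4)·(-0.4) + (1.6)·(1.6) + (2.6)·(2.6) + (-2.4)·(-2.4) + (-1.4)·(-1.4)) / 4 = 17.2/4 = 4.3
  s[Y,Z] = ((-0.4)·(-3) + (1.6)·(2) + (2.6)·(1) + (-2.4)·(3) + (-1.4)·(-3)) / 4 = 4/4 = 1
  s[Z,Z] = ((-3)·(-3) + (2)·(2) + (1)·(1) + (3)·(3) + (-3)·(-3)) / 4 = 32/4 = 8
  Sample standard deviations s_i = √(s[i,i]):
  s(X) = √(6.5) = 2.5495
  s(Y) = √(4.3) = 2.0736
  s(Z) = √(8) = 2.8284

Step 3 — r_{ij} = s_{ij} / (s_i · s_j):
  r[X,X] = 1 (diagonal).
  r[X,Y] = -3.25 / (2.5495 · 2.0736) = -3.25 / 5.2868 = -0.6147
  r[X,Z] = 0.25 / (2.5495 · 2.8284) = 0.25 / 7.2111 = 0.0347
  r[Y,Y] = 1 (diagonal).
  r[Y,Z] = 1 / (2.0736 · 2.8284) = 1 / 5.8652 = 0.1705
  r[Z,Z] = 1 (diagonal).

R is symmetric with unit diagonal. Assembling:

R = [[1, -0.6147, 0.0347],
 [-0.6147, 1, 0.1705],
 [0.0347, 0.1705, 1]]


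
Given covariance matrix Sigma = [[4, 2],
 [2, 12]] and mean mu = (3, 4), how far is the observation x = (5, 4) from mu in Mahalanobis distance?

Step 1 — centre the observation: (x - mu) = (2, 0).

Step 2 — invert Sigma. det(Sigma) = 4·12 - (2)² = 44.
  Sigma^{-1} = (1/det) · [[d, -b], [-b, a]] = [[0.2727, -0.0455],
 [-0.0455, 0.0909]].

Step 3 — form the quadratic (x - mu)^T · Sigma^{-1} · (x - mu):
  Sigma^{-1} · (x - mu) = (0.5455, -0.0909).
  (x - mu)^T · [Sigma^{-1} · (x - mu)] = (2)·(0.5455) + (0)·(-0.0909) = 1.0909.

Step 4 — take square root: d = √(1.0909) ≈ 1.0445.

d(x, mu) = √(1.0909) ≈ 1.0445


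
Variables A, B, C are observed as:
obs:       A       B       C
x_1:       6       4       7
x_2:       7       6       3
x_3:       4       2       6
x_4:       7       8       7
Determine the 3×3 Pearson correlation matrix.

Step 1 — column means:
  mean(A) = (6 + 7 + 4 + 7) / 4 = 24/4 = 6
  mean(B) = (4 + 6 + 2 + 8) / 4 = 20/4 = 5
  mean(C) = (7 + 3 + 6 + 7) / 4 = 23/4 = 5.75

Step 2 — sample variances and covariances s[i,j] = (1/(n-1)) · Σ_k (x_{k,i} - mean_i) · (x_{k,j} - mean_j), with n-1 = 3:
  s[A,A] = ((0)·(0) + (1)·(1) + (-2)·(-2) + (1)·(1)) / 3 = 6/3 = 2
  s[A,B] = ((0)·(-1) + (1)·(1) + (-2)·(-3) + (1)·(3)) / 3 = 10/3 = 3.3333
  s[A,C] = ((0)·(1.25) + (1)·(-2.75) + (-2)·(0.25) + (1)·(1.25)) / 3 = -2/3 = -0.6667
  s[B,B] = ((-1)·(-1) + (1)·(1) + (-3)·(-3) + (3)·(3)) / 3 = 20/3 = 6.6667
  s[B,C] = ((-1)·(1.25) + (1)·(-2.75) + (-3)·(0.25) + (3)·(1.25)) / 3 = -1/3 = -0.3333
  s[C,C] = ((1.25)·(1.25) + (-2.75)·(-2.75) + (0.25)·(0.25) + (1.25)·(1.25)) / 3 = 10.75/3 = 3.5833
  Sample standard deviations s_i = √(s[i,i]):
  s(A) = √(2) = 1.4142
  s(B) = √(6.6667) = 2.582
  s(C) = √(3.5833) = 1.893

Step 3 — r_{ij} = s_{ij} / (s_i · s_j):
  r[A,A] = 1 (diagonal).
  r[A,B] = 3.3333 / (1.4142 · 2.582) = 3.3333 / 3.6515 = 0.9129
  r[A,C] = -0.6667 / (1.4142 · 1.893) = -0.6667 / 2.6771 = -0.249
  r[B,B] = 1 (diagonal).
  r[B,C] = -0.3333 / (2.582 · 1.893) = -0.3333 / 4.8876 = -0.0682
  r[C,C] = 1 (diagonal).

R is symmetric with unit diagonal. Assembling:

R = [[1, 0.9129, -0.249],
 [0.9129, 1, -0.0682],
 [-0.249, -0.0682, 1]]


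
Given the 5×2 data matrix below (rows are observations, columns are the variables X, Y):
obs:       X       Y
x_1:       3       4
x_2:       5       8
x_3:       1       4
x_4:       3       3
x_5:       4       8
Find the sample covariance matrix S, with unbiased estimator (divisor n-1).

Step 1 — column means:
  mean(X) = (3 + 5 + 1 + 3 + 4) / 5 = 16/5 = 3.2
  mean(Y) = (4 + 8 + 4 + 3 + 8) / 5 = 27/5 = 5.4

Step 2 — sample covariance S[i,j] = (1/(n-1)) · Σ_k (x_{k,i} - mean_i) · (x_{k,j} - mean_j), with n-1 = 4.
  S[X,X] = ((-0.2)·(-0.2) + (1.8)·(1.8) + (-2.2)·(-2.2) + (-0.2)·(-0.2) + (0.8)·(0.8)) / 4 = 8.8/4 = 2.2
  S[X,Y] = ((-0.2)·(-1.4) + (1.8)·(2.6) + (-2.2)·(-1.4) + (-0.2)·(-2.4) + (0.8)·(2.6)) / 4 = 10.6/4 = 2.65
  S[Y,Y] = ((-1.4)·(-1.4) + (2.6)·(2.6) + (-1.4)·(-1.4) + (-2.4)·(-2.4) + (2.6)·(2.6)) / 4 = 23.2/4 = 5.8

S is symmetric (S[j,i] = S[i,j]). Assembling:

S = [[2.2, 2.65],
 [2.65, 5.8]]


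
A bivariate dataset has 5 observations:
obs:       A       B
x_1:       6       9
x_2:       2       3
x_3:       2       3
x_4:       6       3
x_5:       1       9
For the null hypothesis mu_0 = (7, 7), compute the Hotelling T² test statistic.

Step 1 — sample mean vector:
  mean(A) = (6 + 2 + 2 + 6 + 1) / 5 = 17/5 = 3.4
  mean(B) = (9 + 3 + 3 + 3 + 9) / 5 = 27/5 = 5.4
  x̄ = (3.4, 5.4),  deviation x̄ - mu_0 = (3.4, 5.4) - (7, 7) = (-3.6, -1.6).

Step 2 — sample covariance matrix, S[i,j] = (1/(n-1)) · Σ_k (x_{k,i} - mean_i) · (x_{k,j} - mean_j), divisor n-1 = 4:
  S[A,A] = ((2.6)·(2.6) + (-1.4)·(-1.4) + (-1.4)·(-1.4) + (2.6)·(2.6) + (-2.4)·(-2.4)) / 4 = 23.2/4 = 5.8
  S[A,B] = ((2.6)·(3.6) + (-1.4)·(-2.4) + (-1.4)·(-2.4) + (2.6)·(-2.4) + (-2.4)·(3.6)) / 4 = 1.2/4 = 0.3
  S[B,B] = ((3.6)·(3.6) + (-2.4)·(-2.4) + (-2.4)·(-2.4) + (-2.4)·(-2.4) + (3.6)·(3.6)) / 4 = 43.2/4 = 10.8
  S = [[5.8, 0.3],
 [0.3, 10.8]].

Step 3 — invert S. det(S) = 5.8·10.8 - (0.3)² = 62.55.
  S^{-1} = (1/det) · [[d, -b], [-b, a]] = [[0.1727, -0.0048],
 [-0.0048, 0.0927]].

Step 4 — quadratic form (x̄ - mu_0)^T · S^{-1} · (x̄ - mu_0):
  S^{-1} · (x̄ - mu_0) = (-0.6139, -0.1311),
  (x̄ - mu_0)^T · [...] = (-3.6)·(-0.6139) + (-1.6)·(-0.1311) = 2.4198.

Step 5 — scale by n: T² = 5 · 2.4198 = 12.0991.

T² ≈ 12.0991


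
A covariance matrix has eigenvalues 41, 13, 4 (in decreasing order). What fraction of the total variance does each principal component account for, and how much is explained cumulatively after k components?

Step 1 — total variance = trace(Sigma) = Σ λ_i = 41 + 13 + 4 = 58.

Step 2 — fraction explained by component i = λ_i / Σ λ:
  PC1: 41/58 = 0.7069
  PC2: 13/58 = 0.2241
  PC3: 4/58 = 0.069

Step 3 — cumulative fraction after k components = (λ_1 + ... + λ_k) / Σ λ:
  k = 1: 41/58 = 0.7069
  k = 2: (41 + 13)/58 = 54/58 = 0.931
  k = 3: (41 + 13 + 4)/58 = 58/58 = 1

Summary (fraction, with percent):

explained: PC1 0.7069 (70.69%), PC2 0.2241 (22.41%), PC3 0.069 (6.9%);  cumulative: 0.7069, 0.931, 1


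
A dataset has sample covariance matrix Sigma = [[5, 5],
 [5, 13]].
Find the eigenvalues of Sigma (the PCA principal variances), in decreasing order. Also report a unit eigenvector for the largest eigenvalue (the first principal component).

Step 1 — characteristic polynomial of 2×2 Sigma:
  det(Sigma - λI) = λ² - trace · λ + det = 0.
  trace = 5 + 13 = 18, det = 5·13 - (5)² = 40.
Step 2 — discriminant:
  Δ = trace² - 4·det = 324 - 160 = 164.
Step 3 — eigenvalues:
  λ = (trace ± √Δ)/2 = (18 ± 12.8062)/2,
  λ_1 = 15.4031,  λ_2 = 2.5969.

Step 4 — unit eigenvector for λ_1: solve (Sigma - λ_1 I)v = 0. First row:
  (5 - 15.4031)·v_x + (5)·v_y = 0, i.e. (-10.4031)·v_x + (5)·v_y = 0,
  so v ∝ (b, λ_1 - a) = (5, 10.4031) = u.
  ||u|| = √((5)² + (10.4031)²) = √(133.225) ≈ 11.5423,
  v_1 = u/||u|| ≈ (0.4332, 0.9013) (||v_1|| = 1).

λ_1 = 15.4031,  λ_2 = 2.5969;  v_1 ≈ (0.4332, 0.9013)


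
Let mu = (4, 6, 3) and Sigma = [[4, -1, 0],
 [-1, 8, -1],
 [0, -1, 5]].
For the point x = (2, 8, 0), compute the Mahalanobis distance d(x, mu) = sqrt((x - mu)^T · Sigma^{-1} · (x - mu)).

Step 1 — centre the observation: (x - mu) = (-2, 2, -3).

Step 2 — invert Sigma (cofactor / det for 3×3, or solve directly):
  Sigma^{-1} = [[0.2583, 0.0331, 0.0066],
 [0.0331, 0.1325, 0.0265],
 [0.0066, 0.0265, 0.2053]].

Step 3 — form the quadratic (x - mu)^T · Sigma^{-1} · (x - mu):
  Sigma^{-1} · (x - mu) = (-0.4702, 0.1192, -0.5762).
  (x - mu)^T · [Sigma^{-1} · (x - mu)] = (-2)·(-0.4702) + (2)·(0.1192) + (-3)·(-0.5762) = 2.9073.

Step 4 — take square root: d = √(2.9073) ≈ 1.7051.

d(x, mu) = √(2.9073) ≈ 1.7051


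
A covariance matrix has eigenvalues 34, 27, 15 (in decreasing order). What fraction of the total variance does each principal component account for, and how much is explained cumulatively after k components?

Step 1 — total variance = trace(Sigma) = Σ λ_i = 34 + 27 + 15 = 76.

Step 2 — fraction explained by component i = λ_i / Σ λ:
  PC1: 34/76 = 0.4474
  PC2: 27/76 = 0.3553
  PC3: 15/76 = 0.1974

Step 3 — cumulative fraction after k components = (λ_1 + ... + λ_k) / Σ λ:
  k = 1: 34/76 = 0.4474
  k = 2: (34 + 27)/76 = 61/76 = 0.8026
  k = 3: (34 + 27 + 15)/76 = 76/76 = 1

Summary (fraction, with percent):

explained: PC1 0.4474 (44.74%), PC2 0.3553 (35.53%), PC3 0.1974 (19.74%);  cumulative: 0.4474, 0.8026, 1


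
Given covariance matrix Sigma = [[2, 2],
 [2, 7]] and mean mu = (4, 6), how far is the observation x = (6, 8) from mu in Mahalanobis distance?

Step 1 — centre the observation: (x - mu) = (2, 2).

Step 2 — invert Sigma. det(Sigma) = 2·7 - (2)² = 10.
  Sigma^{-1} = (1/det) · [[d, -b], [-b, a]] = [[0.7, -0.2],
 [-0.2, 0.2]].

Step 3 — form the quadratic (x - mu)^T · Sigma^{-1} · (x - mu):
  Sigma^{-1} · (x - mu) = (1, 0).
  (x - mu)^T · [Sigma^{-1} · (x - mu)] = (2)·(1) + (2)·(0) = 2.

Step 4 — take square root: d = √(2) ≈ 1.4142.

d(x, mu) = √(2) ≈ 1.4142


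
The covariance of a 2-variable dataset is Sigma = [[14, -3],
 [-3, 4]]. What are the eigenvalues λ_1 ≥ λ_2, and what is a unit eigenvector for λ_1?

Step 1 — characteristic polynomial of 2×2 Sigma:
  det(Sigma - λI) = λ² - trace · λ + det = 0.
  trace = 14 + 4 = 18, det = 14·4 - (-3)² = 47.
Step 2 — discriminant:
  Δ = trace² - 4·det = 324 - 188 = 136.
Step 3 — eigenvalues:
  λ = (trace ± √Δ)/2 = (18 ± 11.6619)/2,
  λ_1 = 14.831,  λ_2 = 3.169.

Step 4 — unit eigenvector for λ_1: solve (Sigma - λ_1 I)v = 0. First row:
  (14 - 14.831)·v_x + (-3)·v_y = 0, i.e. (-0.831)·v_x + (-3)·v_y = 0,
  so v ∝ (b, λ_1 - a) = (-3, 0.831); multiply by -1 so the first entry is positive: u = (3, -0.831).
  ||u|| = √((3)² + (-0.831)²) = √(9.6905) ≈ 3.113,
  v_1 = u/||u|| ≈ (0.9637, -0.2669) (||v_1|| = 1).

λ_1 = 14.831,  λ_2 = 3.169;  v_1 ≈ (0.9637, -0.2669)


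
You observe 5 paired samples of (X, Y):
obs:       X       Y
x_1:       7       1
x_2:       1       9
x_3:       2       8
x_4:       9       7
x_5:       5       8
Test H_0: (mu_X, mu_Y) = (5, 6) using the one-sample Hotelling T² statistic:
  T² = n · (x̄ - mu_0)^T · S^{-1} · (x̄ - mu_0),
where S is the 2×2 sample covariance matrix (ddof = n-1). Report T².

Step 1 — sample mean vector:
  mean(X) = (7 + 1 + 2 + 9 + 5) / 5 = 24/5 = 4.8
  mean(Y) = (1 + 9 + 8 + 7 + 8) / 5 = 33/5 = 6.6
  x̄ = (4.8, 6.6),  deviation x̄ - mu_0 = (4.8, 6.6) - (5, 6) = (-0.2, 0.6).

Step 2 — sample covariance matrix, S[i,j] = (1/(n-1)) · Σ_k (x_{k,i} - mean_i) · (x_{k,j} - mean_j), divisor n-1 = 4:
  S[X,X] = ((2.2)·(2.2) + (-3.8)·(-3.8) + (-2.8)·(-2.8) + (4.2)·(4.2) + (0.2)·(0.2)) / 4 = 44.8/4 = 11.2
  S[X,Y] = ((2.2)·(-5.6) + (-3.8)·(2.4) + (-2.8)·(1.4) + (4.2)·(0.4) + (0.2)·(1.4)) / 4 = -23.4/4 = -5.85
  S[Y,Y] = ((-5.6)·(-5.6) + (2.4)·(2.4) + (1.4)·(1.4) + (0.4)·(0.4) + (1.4)·(1.4)) / 4 = 41.2/4 = 10.3
  S = [[11.2, -5.85],
 [-5.85, 10.3]].

Step 3 — invert S. det(S) = 11.2·10.3 - (-5.85)² = 81.1375.
  S^{-1} = (1/det) · [[d, -b], [-b, a]] = [[0.1269, 0.0721],
 [0.0721, 0.138]].

Step 4 — quadratic form (x̄ - mu_0)^T · S^{-1} · (x̄ - mu_0):
  S^{-1} · (x̄ - mu_0) = (0.0179, 0.0684),
  (x̄ - mu_0)^T · [...] = (-0.2)·(0.0179) + (0.6)·(0.0684) = 0.0375.

Step 5 — scale by n: T² = 5 · 0.0375 = 0.1873.

T² ≈ 0.1873


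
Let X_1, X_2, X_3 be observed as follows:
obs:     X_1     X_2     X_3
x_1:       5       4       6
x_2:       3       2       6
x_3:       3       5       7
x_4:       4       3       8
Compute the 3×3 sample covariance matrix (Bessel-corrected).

Step 1 — column means:
  mean(X_1) = (5 + 3 + 3 + 4) / 4 = 15/4 = 3.75
  mean(X_2) = (4 + 2 + 5 + 3) / 4 = 14/4 = 3.5
  mean(X_3) = (6 + 6 + 7 + 8) / 4 = 27/4 = 6.75

Step 2 — sample covariance S[i,j] = (1/(n-1)) · Σ_k (x_{k,i} - mean_i) · (x_{k,j} - mean_j), with n-1 = 3.
  S[X_1,X_1] = ((1.25)·(1.25) + (-0.75)·(-0.75) + (-0.75)·(-0.75) + (0.25)·(0.25)) / 3 = 2.75/3 = 0.9167
  S[X_1,X_2] = ((1.25)·(0.5) + (-0.75)·(-1.5) + (-0.75)·(1.5) + (0.25)·(-0.5)) / 3 = 0.5/3 = 0.1667
  S[X_1,X_3] = ((1.25)·(-0.75) + (-0.75)·(-0.75) + (-0.75)·(0.25) + (0.25)·(1.25)) / 3 = -0.25/3 = -0.0833
  S[X_2,X_2] = ((0.5)·(0.5) + (-1.5)·(-1.5) + (1.5)·(1.5) + (-0.5)·(-0.5)) / 3 = 5/3 = 1.6667
  S[X_2,X_3] = ((0.5)·(-0.75) + (-1.5)·(-0.75) + (1.5)·(0.25) + (-0.5)·(1.25)) / 3 = 0.5/3 = 0.1667
  S[X_3,X_3] = ((-0.75)·(-0.75) + (-0.75)·(-0.75) + (0.25)·(0.25) + (1.25)·(1.25)) / 3 = 2.75/3 = 0.9167

S is symmetric (S[j,i] = S[i,j]). Assembling:

S = [[0.9167, 0.1667, -0.0833],
 [0.1667, 1.6667, 0.1667],
 [-0.0833, 0.1667, 0.9167]]


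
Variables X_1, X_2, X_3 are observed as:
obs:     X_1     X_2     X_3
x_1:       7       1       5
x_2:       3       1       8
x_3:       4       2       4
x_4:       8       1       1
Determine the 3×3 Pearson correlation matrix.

Step 1 — column means:
  mean(X_1) = (7 + 3 + 4 + 8) / 4 = 22/4 = 5.5
  mean(X_2) = (1 + 1 + 2 + 1) / 4 = 5/4 = 1.25
  mean(X_3) = (5 + 8 + 4 + 1) / 4 = 18/4 = 4.5

Step 2 — sample variances and covariances s[i,j] = (1/(n-1)) · Σ_k (x_{k,i} - mean_i) · (x_{k,j} - mean_j), with n-1 = 3:
  s[X_1,X_1] = ((1.5)·(1.5) + (-2.5)·(-2.5) + (-1.5)·(-1.5) + (2.5)·(2.5)) / 3 = 17/3 = 5.6667
  s[X_1,X_2] = ((1.5)·(-0.25) + (-2.5)·(-0.25) + (-1.5)·(0.75) + (2.5)·(-0.25)) / 3 = -1.5/3 = -0.5
  s[X_1,X_3] = ((1.5)·(0.5) + (-2.5)·(3.5) + (-1.5)·(-0.5) + (2.5)·(-3.5)) / 3 = -16/3 = -5.3333
  s[X_2,X_2] = ((-0.25)·(-0.25) + (-0.25)·(-0.25) + (0.75)·(0.75) + (-0.25)·(-0.25)) / 3 = 0.75/3 = 0.25
  s[X_2,X_3] = ((-0.25)·(0.5) + (-0.25)·(3.5) + (0.75)·(-0.5) + (-0.25)·(-3.5)) / 3 = -0.5/3 = -0.1667
  s[X_3,X_3] = ((0.5)·(0.5) + (3.5)·(3.5) + (-0.5)·(-0.5) + (-3.5)·(-3.5)) / 3 = 25/3 = 8.3333
  Sample standard deviations s_i = √(s[i,i]):
  s(X_1) = √(5.6667) = 2.3805
  s(X_2) = √(0.25) = 0.5
  s(X_3) = √(8.3333) = 2.8868

Step 3 — r_{ij} = s_{ij} / (s_i · s_j):
  r[X_1,X_1] = 1 (diagonal).
  r[X_1,X_2] = -0.5 / (2.3805 · 0.5) = -0.5 / 1.1902 = -0.4201
  r[X_1,X_3] = -5.3333 / (2.3805 · 2.8868) = -5.3333 / 6.8718 = -0.7761
  r[X_2,X_2] = 1 (diagonal).
  r[X_2,X_3] = -0.1667 / (0.5 · 2.8868) = -0.1667 / 1.4434 = -0.1155
  r[X_3,X_3] = 1 (diagonal).

R is symmetric with unit diagonal. Assembling:

R = [[1, -0.4201, -0.7761],
 [-0.4201, 1, -0.1155],
 [-0.7761, -0.1155, 1]]


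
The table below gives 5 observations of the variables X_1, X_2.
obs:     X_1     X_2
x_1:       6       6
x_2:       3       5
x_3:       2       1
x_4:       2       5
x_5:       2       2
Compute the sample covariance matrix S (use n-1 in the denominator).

Step 1 — column means:
  mean(X_1) = (6 + 3 + 2 + 2 + 2) / 5 = 15/5 = 3
  mean(X_2) = (6 + 5 + 1 + 5 + 2) / 5 = 19/5 = 3.8

Step 2 — sample covariance S[i,j] = (1/(n-1)) · Σ_k (x_{k,i} - mean_i) · (x_{k,j} - mean_j), with n-1 = 4.
  S[X_1,X_1] = ((3)·(3) + (0)·(0) + (-1)·(-1) + (-1)·(-1) + (-1)·(-1)) / 4 = 12/4 = 3
  S[X_1,X_2] = ((3)·(2.2) + (0)·(1.2) + (-1)·(-2.8) + (-1)·(1.2) + (-1)·(-1.8)) / 4 = 10/4 = 2.5
  S[X_2,X_2] = ((2.2)·(2.2) + (1.2)·(1.2) + (-2.8)·(-2.8) + (1.2)·(1.2) + (-1.8)·(-1.8)) / 4 = 18.8/4 = 4.7

S is symmetric (S[j,i] = S[i,j]). Assembling:

S = [[3, 2.5],
 [2.5, 4.7]]


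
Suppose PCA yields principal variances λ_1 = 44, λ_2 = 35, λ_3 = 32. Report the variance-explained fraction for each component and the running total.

Step 1 — total variance = trace(Sigma) = Σ λ_i = 44 + 35 + 32 = 111.

Step 2 — fraction explained by component i = λ_i / Σ λ:
  PC1: 44/111 = 0.3964
  PC2: 35/111 = 0.3153
  PC3: 32/111 = 0.2883

Step 3 — cumulative fraction after k components = (λ_1 + ... + λ_k) / Σ λ:
  k = 1: 44/111 = 0.3964
  k = 2: (44 + 35)/111 = 79/111 = 0.7117
  k = 3: (44 + 35 + 32)/111 = 111/111 = 1

Summary (fraction, with percent):

explained: PC1 0.3964 (39.64%), PC2 0.3153 (31.53%), PC3 0.2883 (28.83%);  cumulative: 0.3964, 0.7117, 1


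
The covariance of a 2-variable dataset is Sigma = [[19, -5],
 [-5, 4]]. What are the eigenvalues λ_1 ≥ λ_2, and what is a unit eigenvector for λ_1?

Step 1 — characteristic polynomial of 2×2 Sigma:
  det(Sigma - λI) = λ² - trace · λ + det = 0.
  trace = 19 + 4 = 23, det = 19·4 - (-5)² = 51.
Step 2 — discriminant:
  Δ = trace² - 4·det = 529 - 204 = 325.
Step 3 — eigenvalues:
  λ = (trace ± √Δ)/2 = (23 ± 18.0278)/2,
  λ_1 = 20.5139,  λ_2 = 2.4861.

Step 4 — unit eigenvector for λ_1: solve (Sigma - λ_1 I)v = 0. First row:
  (19 - 20.5139)·v_x + (-5)·v_y = 0, i.e. (-1.5139)·v_x + (-5)·v_y = 0,
  so v ∝ (b, λ_1 - a) = (-5, 1.5139); multiply by -1 so the first entry is positive: u = (5, -1.5139).
  ||u|| = √((5)² + (-1.5139)²) = √(27.2918) ≈ 5.2242,
  v_1 = u/||u|| ≈ (0.9571, -0.2898) (||v_1|| = 1).

λ_1 = 20.5139,  λ_2 = 2.4861;  v_1 ≈ (0.9571, -0.2898)


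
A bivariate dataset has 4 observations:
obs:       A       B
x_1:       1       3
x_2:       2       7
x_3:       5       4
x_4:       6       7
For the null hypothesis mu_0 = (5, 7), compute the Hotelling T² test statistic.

Step 1 — sample mean vector:
  mean(A) = (1 + 2 + 5 + 6) / 4 = 14/4 = 3.5
  mean(B) = (3 + 7 + 4 + 7) / 4 = 21/4 = 5.25
  x̄ = (3.5, 5.25),  deviation x̄ - mu_0 = (3.5, 5.25) - (5, 7) = (-1.5, -1.75).

Step 2 — sample covariance matrix, S[i,j] = (1/(n-1)) · Σ_k (x_{k,i} - mean_i) · (x_{k,j} - mean_j), divisor n-1 = 3:
  S[A,A] = ((-2.5)·(-2.5) + (-1.5)·(-1.5) + (1.5)·(1.5) + (2.5)·(2.5)) / 3 = 17/3 = 5.6667
  S[A,B] = ((-2.5)·(-2.25) + (-1.5)·(1.75) + (1.5)·(-1.25) + (2.5)·(1.75)) / 3 = 5.5/3 = 1.8333
  S[B,B] = ((-2.25)·(-2.25) + (1.75)·(1.75) + (-1.25)·(-1.25) + (1.75)·(1.75)) / 3 = 12.75/3 = 4.25
  S = [[5.6667, 1.8333],
 [1.8333, 4.25]].

Step 3 — invert S. det(S) = 5.6667·4.25 - (1.8333)² = 20.7222.
  S^{-1} = (1/det) · [[d, -b], [-b, a]] = [[0.2051, -0.0885],
 [-0.0885, 0.2735]].

Step 4 — quadratic form (x̄ - mu_0)^T · S^{-1} · (x̄ - mu_0):
  S^{-1} · (x̄ - mu_0) = (-0.1528, -0.3458),
  (x̄ - mu_0)^T · [...] = (-1.5)·(-0.1528) + (-1.75)·(-0.3458) = 0.8345.

Step 5 — scale by n: T² = 4 · 0.8345 = 3.3378.

T² ≈ 3.3378


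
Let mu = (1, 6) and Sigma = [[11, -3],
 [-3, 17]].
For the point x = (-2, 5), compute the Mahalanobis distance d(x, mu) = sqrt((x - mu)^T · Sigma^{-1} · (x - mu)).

Step 1 — centre the observation: (x - mu) = (-3, -1).

Step 2 — invert Sigma. det(Sigma) = 11·17 - (-3)² = 178.
  Sigma^{-1} = (1/det) · [[d, -b], [-b, a]] = [[0.0955, 0.0169],
 [0.0169, 0.0618]].

Step 3 — form the quadratic (x - mu)^T · Sigma^{-1} · (x - mu):
  Sigma^{-1} · (x - mu) = (-0.3034, -0.1124).
  (x - mu)^T · [Sigma^{-1} · (x - mu)] = (-3)·(-0.3034) + (-1)·(-0.1124) = 1.0225.

Step 4 — take square root: d = √(1.0225) ≈ 1.0112.

d(x, mu) = √(1.0225) ≈ 1.0112


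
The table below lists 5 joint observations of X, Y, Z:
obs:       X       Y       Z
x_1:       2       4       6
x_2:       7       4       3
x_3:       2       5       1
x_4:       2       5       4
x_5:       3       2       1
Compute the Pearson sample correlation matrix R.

Step 1 — column means:
  mean(X) = (2 + 7 + 2 + 2 + 3) / 5 = 16/5 = 3.2
  mean(Y) = (4 + 4 + 5 + 5 + 2) / 5 = 20/5 = 4
  mean(Z) = (6 + 3 + 1 + 4 + 1) / 5 = 15/5 = 3

Step 2 — sample variances and covariances s[i,j] = (1/(n-1)) · Σ_k (x_{k,i} - mean_i) · (x_{k,j} - mean_j), with n-1 = 4:
  s[X,X] = ((-1.2)·(-1.2) + (3.8)·(3.8) + (-1.2)·(-1.2) + (-1.2)·(-1.2) + (-0.2)·(-0.2)) / 4 = 18.8/4 = 4.7
  s[X,Y] = ((-1.2)·(0) + (3.8)·(0) + (-1.2)·(1) + (-1.2)·(1) + (-0.2)·(-2)) / 4 = -2/4 = -0.5
  s[X,Z] = ((-1.2)·(3) + (3.8)·(0) + (-1.2)·(-2) + (-1.2)·(1) + (-0.2)·(-2)) / 4 = -2/4 = -0.5
  s[Y,Y] = ((0)·(0) + (0)·(0) + (1)·(1) + (1)·(1) + (-2)·(-2)) / 4 = 6/4 = 1.5
  s[Y,Z] = ((0)·(3) + (0)·(0) + (1)·(-2) + (1)·(1) + (-2)·(-2)) / 4 = 3/4 = 0.75
  s[Z,Z] = ((3)·(3) + (0)·(0) + (-2)·(-2) + (1)·(1) + (-2)·(-2)) / 4 = 18/4 = 4.5
  Sample standard deviations s_i = √(s[i,i]):
  s(X) = √(4.7) = 2.1679
  s(Y) = √(1.5) = 1.2247
  s(Z) = √(4.5) = 2.1213

Step 3 — r_{ij} = s_{ij} / (s_i · s_j):
  r[X,X] = 1 (diagonal).
  r[X,Y] = -0.5 / (2.1679 · 1.2247) = -0.5 / 2.6552 = -0.1883
  r[X,Z] = -0.5 / (2.1679 · 2.1213) = -0.5 / 4.5989 = -0.1087
  r[Y,Y] = 1 (diagonal).
  r[Y,Z] = 0.75 / (1.2247 · 2.1213) = 0.75 / 2.5981 = 0.2887
  r[Z,Z] = 1 (diagonal).

R is symmetric with unit diagonal. Assembling:

R = [[1, -0.1883, -0.1087],
 [-0.1883, 1, 0.2887],
 [-0.1087, 0.2887, 1]]


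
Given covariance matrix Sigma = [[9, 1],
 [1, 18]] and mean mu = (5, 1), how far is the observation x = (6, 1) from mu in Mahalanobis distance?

Step 1 — centre the observation: (x - mu) = (1, 0).

Step 2 — invert Sigma. det(Sigma) = 9·18 - (1)² = 161.
  Sigma^{-1} = (1/det) · [[d, -b], [-b, a]] = [[0.1118, -0.0062],
 [-0.0062, 0.0559]].

Step 3 — form the quadratic (x - mu)^T · Sigma^{-1} · (x - mu):
  Sigma^{-1} · (x - mu) = (0.1118, -0.0062).
  (x - mu)^T · [Sigma^{-1} · (x - mu)] = (1)·(0.1118) + (0)·(-0.0062) = 0.1118.

Step 4 — take square root: d = √(0.1118) ≈ 0.3344.

d(x, mu) = √(0.1118) ≈ 0.3344


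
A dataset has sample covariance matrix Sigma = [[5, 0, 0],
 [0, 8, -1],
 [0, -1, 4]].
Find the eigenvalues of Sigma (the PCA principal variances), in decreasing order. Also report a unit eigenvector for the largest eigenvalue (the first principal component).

Step 1 — characteristic polynomial p(λ) = det(λI - Sigma) = λ³ - tr·λ² + c_1·λ - det, where tr = trace, c_1 = sum of the principal 2×2 minors, det = det(Sigma):
  tr = 5 + 8 + 4 = 17,
  c_1 = (5·8 - (0)²) + (5·4 - (0)²) + (8·4 - (-1)²) = 40 + 20 + 31 = 91,
  det = 5·(8·4 - (-1)²) - (0)·((0)·4 - (-1)·(0)) + (0)·((0)·(-1) - 8·(0)) = 5·(31) - (0)·(0) + (0)·(0) = 155.
  So p(λ) = λ³ - 17λ² + 91λ - 155.
Step 2 — look for an integer root (rational root theorem: any rational root is an integer divisor of 155). Testing λ = 5:
  p(5) = 125 - 425 + 455 - 155 = 0  ✓
  Dividing out (λ - 5): p(λ) = (λ - 5)(λ² - 12λ + 31).
Step 3 — remaining eigenvalues from the quadratic λ² - 12λ + 31 = 0:
  Δ = 12² - 4·31 = 144 - 124 = 20,  λ = (12 ± √20)/2 = (12 ± 4.4721)/2 ≈ 8.2361 or 3.7639.
  Sorted: λ_1 = 8.2361,  λ_2 = 5,  λ_3 = 3.7639  (check: sum = 17 = tr ✓).

Step 4 — unit eigenvector for λ_1 ≈ 8.2361: v spans the null space of (Sigma - λ_1 I), whose rows are
  r_1 = (-3.2361, 0, 0),  r_2 = (0, -0.2361, -1),  r_3 = (0, -1, -4.2361).
  v is orthogonal to every row, so take v ∝ r_1 × r_2 = ((0)·(-1) - (0)·(-0.2361), (0)·(0) - (-3.2361)·(-1), (-3.2361)·(-0.2361) - (0)·(0)) ≈ (0, -3.2361, 0.7639).
  Rescale (multiply by -1 so the first nonzero entry is positive): u = (0, 3.2361, -0.7639).
  ||u|| = √((0)² + (3.2361)² + (-0.7639)²) = √(11.0557) ≈ 3.325,  v_1 = u/||u|| ≈ (0, 0.9732, -0.2298) (||v_1|| = 1).

λ_1 = 8.2361,  λ_2 = 5,  λ_3 = 3.7639;  v_1 ≈ (0, 0.9732, -0.2298)


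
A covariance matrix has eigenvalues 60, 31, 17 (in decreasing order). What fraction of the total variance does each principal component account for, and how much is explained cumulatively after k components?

Step 1 — total variance = trace(Sigma) = Σ λ_i = 60 + 31 + 17 = 108.

Step 2 — fraction explained by component i = λ_i / Σ λ:
  PC1: 60/108 = 0.5556
  PC2: 31/108 = 0.287
  PC3: 17/108 = 0.1574

Step 3 — cumulative fraction after k components = (λ_1 + ... + λ_k) / Σ λ:
  k = 1: 60/108 = 0.5556
  k = 2: (60 + 31)/108 = 91/108 = 0.8426
  k = 3: (60 + 31 + 17)/108 = 108/108 = 1

Summary (fraction, with percent):

explained: PC1 0.5556 (55.56%), PC2 0.287 (28.7%), PC3 0.1574 (15.74%);  cumulative: 0.5556, 0.8426, 1


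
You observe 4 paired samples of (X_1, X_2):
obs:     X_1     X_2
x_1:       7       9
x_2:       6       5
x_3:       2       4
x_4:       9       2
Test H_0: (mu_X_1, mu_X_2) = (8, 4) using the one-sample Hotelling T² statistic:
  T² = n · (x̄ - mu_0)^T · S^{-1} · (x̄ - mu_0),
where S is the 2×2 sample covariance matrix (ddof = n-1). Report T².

Step 1 — sample mean vector:
  mean(X_1) = (7 + 6 + 2 + 9) / 4 = 24/4 = 6
  mean(X_2) = (9 + 5 + 4 + 2) / 4 = 20/4 = 5
  x̄ = (6, 5),  deviation x̄ - mu_0 = (6, 5) - (8, 4) = (-2, 1).

Step 2 — sample covariance matrix, S[i,j] = (1/(n-1)) · Σ_k (x_{k,i} - mean_i) · (x_{k,j} - mean_j), divisor n-1 = 3:
  S[X_1,X_1] = ((1)·(1) + (0)·(0) + (-4)·(-4) + (3)·(3)) / 3 = 26/3 = 8.6667
  S[X_1,X_2] = ((1)·(4) + (0)·(0) + (-4)·(-1) + (3)·(-3)) / 3 = -1/3 = -0.3333
  S[X_2,X_2] = ((4)·(4) + (0)·(0) + (-1)·(-1) + (-3)·(-3)) / 3 = 26/3 = 8.6667
  S = [[8.6667, -0.3333],
 [-0.3333, 8.6667]].

Step 3 — invert S. det(S) = 8.6667·8.6667 - (-0.3333)² = 75.
  S^{-1} = (1/det) · [[d, -b], [-b, a]] = [[0.1156, 0.0044],
 [0.0044, 0.1156]].

Step 4 — quadratic form (x̄ - mu_0)^T · S^{-1} · (x̄ - mu_0):
  S^{-1} · (x̄ - mu_0) = (-0.2267, 0.1067),
  (x̄ - mu_0)^T · [...] = (-2)·(-0.2267) + (1)·(0.1067) = 0.56.

Step 5 — scale by n: T² = 4 · 0.56 = 2.24.

T² ≈ 2.24


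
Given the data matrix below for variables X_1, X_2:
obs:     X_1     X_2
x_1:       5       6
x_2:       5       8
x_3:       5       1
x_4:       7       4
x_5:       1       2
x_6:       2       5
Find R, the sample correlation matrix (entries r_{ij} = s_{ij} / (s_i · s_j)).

Step 1 — column means:
  mean(X_1) = (5 + 5 + 5 + 7 + 1 + 2) / 6 = 25/6 = 4.1667
  mean(X_2) = (6 + 8 + 1 + 4 + 2 + 5) / 6 = 26/6 = 4.3333

Step 2 — sample variances and covariances s[i,j] = (1/(n-1)) · Σ_k (x_{k,i} - mean_i) · (x_{k,j} - mean_j), with n-1 = 5:
  s[X_1,X_1] = ((0.8333)·(0.8333) + (0.8333)·(0.8333) + (0.8333)·(0.8333) + (2.8333)·(2.8333) + (-3.1667)·(-3.1667) + (-2.1667)·(-2.1667)) / 5 = 24.8333/5 = 4.9667
  s[X_1,X_2] = ((0.8333)·(1.6667) + (0.8333)·(3.6667) + (0.8333)·(-3.3333) + (2.8333)·(-0.3333) + (-3.1667)·(-2.3333) + (-2.1667)·(0.6667)) / 5 = 6.6667/5 = 1.3333
  s[X_2,X_2] = ((1.6667)·(1.6667) + (3.6667)·(3.6667) + (-3.3333)·(-3.3333) + (-0.3333)·(-0.3333) + (-2.3333)·(-2.3333) + (0.6667)·(0.6667)) / 5 = 33.3333/5 = 6.6667
  Sample standard deviations s_i = √(s[i,i]):
  s(X_1) = √(4.9667) = 2.2286
  s(X_2) = √(6.6667) = 2.582

Step 3 — r_{ij} = s_{ij} / (s_i · s_j):
  r[X_1,X_1] = 1 (diagonal).
  r[X_1,X_2] = 1.3333 / (2.2286 · 2.582) = 1.3333 / 5.7542 = 0.2317
  r[X_2,X_2] = 1 (diagonal).

R is symmetric with unit diagonal. Assembling:

R = [[1, 0.2317],
 [0.2317, 1]]


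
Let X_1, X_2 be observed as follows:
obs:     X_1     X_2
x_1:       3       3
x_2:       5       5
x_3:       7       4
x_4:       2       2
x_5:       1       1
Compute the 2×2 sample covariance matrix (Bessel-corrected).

Step 1 — column means:
  mean(X_1) = (3 + 5 + 7 + 2 + 1) / 5 = 18/5 = 3.6
  mean(X_2) = (3 + 5 + 4 + 2 + 1) / 5 = 15/5 = 3

Step 2 — sample covariance S[i,j] = (1/(n-1)) · Σ_k (x_{k,i} - mean_i) · (x_{k,j} - mean_j), with n-1 = 4.
  S[X_1,X_1] = ((-0.6)·(-0.6) + (1.4)·(1.4) + (3.4)·(3.4) + (-1.6)·(-1.6) + (-2.6)·(-2.6)) / 4 = 23.2/4 = 5.8
  S[X_1,X_2] = ((-0.6)·(0) + (1.4)·(2) + (3.4)·(1) + (-1.6)·(-1) + (-2.6)·(-2)) / 4 = 13/4 = 3.25
  S[X_2,X_2] = ((0)·(0) + (2)·(2) + (1)·(1) + (-1)·(-1) + (-2)·(-2)) / 4 = 10/4 = 2.5

S is symmetric (S[j,i] = S[i,j]). Assembling:

S = [[5.8, 3.25],
 [3.25, 2.5]]


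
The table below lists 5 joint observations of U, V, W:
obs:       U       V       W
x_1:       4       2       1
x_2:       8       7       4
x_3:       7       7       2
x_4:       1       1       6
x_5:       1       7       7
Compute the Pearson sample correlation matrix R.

Step 1 — column means:
  mean(U) = (4 + 8 + 7 + 1 + 1) / 5 = 21/5 = 4.2
  mean(V) = (2 + 7 + 7 + 1 + 7) / 5 = 24/5 = 4.8
  mean(W) = (1 + 4 + 2 + 6 + 7) / 5 = 20/5 = 4

Step 2 — sample variances and covariances s[i,j] = (1/(n-1)) · Σ_k (x_{k,i} - mean_i) · (x_{k,j} - mean_j), with n-1 = 4:
  s[U,U] = ((-0.2)·(-0.2) + (3.8)·(3.8) + (2.8)·(2.8) + (-3.2)·(-3.2) + (-3.2)·(-3.2)) / 4 = 42.8/4 = 10.7
  s[U,V] = ((-0.2)·(-2.8) + (3.8)·(2.2) + (2.8)·(2.2) + (-3.2)·(-3.8) + (-3.2)·(2.2)) / 4 = 20.2/4 = 5.05
  s[U,W] = ((-0.2)·(-3) + (3.8)·(0) + (2.8)·(-2) + (-3.2)·(2) + (-3.2)·(3)) / 4 = -21/4 = -5.25
  s[V,V] = ((-2.8)·(-2.8) + (2.2)·(2.2) + (2.2)·(2.2) + (-3.8)·(-3.8) + (2.2)·(2.2)) / 4 = 36.8/4 = 9.2
  s[V,W] = ((-2.8)·(-3) + (2.2)·(0) + (2.2)·(-2) + (-3.8)·(2) + (2.2)·(3)) / 4 = 3/4 = 0.75
  s[W,W] = ((-3)·(-3) + (0)·(0) + (-2)·(-2) + (2)·(2) + (3)·(3)) / 4 = 26/4 = 6.5
  Sample standard deviations s_i = √(s[i,i]):
  s(U) = √(10.7) = 3.2711
  s(V) = √(9.2) = 3.0332
  s(W) = √(6.5) = 2.5495

Step 3 — r_{ij} = s_{ij} / (s_i · s_j):
  r[U,U] = 1 (diagonal).
  r[U,V] = 5.05 / (3.2711 · 3.0332) = 5.05 / 9.9217 = 0.509
  r[U,W] = -5.25 / (3.2711 · 2.5495) = -5.25 / 8.3397 = -0.6295
  r[V,V] = 1 (diagonal).
  r[V,W] = 0.75 / (3.0332 · 2.5495) = 0.75 / 7.733 = 0.097
  r[W,W] = 1 (diagonal).

R is symmetric with unit diagonal. Assembling:

R = [[1, 0.509, -0.6295],
 [0.509, 1, 0.097],
 [-0.6295, 0.097, 1]]


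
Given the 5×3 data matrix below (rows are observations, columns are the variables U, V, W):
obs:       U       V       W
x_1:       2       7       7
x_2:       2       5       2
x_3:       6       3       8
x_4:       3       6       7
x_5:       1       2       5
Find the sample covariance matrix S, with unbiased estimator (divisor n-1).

Step 1 — column means:
  mean(U) = (2 + 2 + 6 + 3 + 1) / 5 = 14/5 = 2.8
  mean(V) = (7 + 5 + 3 + 6 + 2) / 5 = 23/5 = 4.6
  mean(W) = (7 + 2 + 8 + 7 + 5) / 5 = 29/5 = 5.8

Step 2 — sample covariance S[i,j] = (1/(n-1)) · Σ_k (x_{k,i} - mean_i) · (x_{k,j} - mean_j), with n-1 = 4.
  S[U,U] = ((-0.8)·(-0.8) + (-0.8)·(-0.8) + (3.2)·(3.2) + (0.2)·(0.2) + (-1.8)·(-1.8)) / 4 = 14.8/4 = 3.7
  S[U,V] = ((-0.8)·(2.4) + (-0.8)·(0.4) + (3.2)·(-1.6) + (0.2)·(1.4) + (-1.8)·(-2.6)) / 4 = -2.4/4 = -0.6
  S[U,W] = ((-0.8)·(1.2) + (-0.8)·(-3.8) + (3.2)·(2.2) + (0.2)·(1.2) + (-1.8)·(-0.8)) / 4 = 10.8/4 = 2.7
  S[V,V] = ((2.4)·(2.4) + (0.4)·(0.4) + (-1.6)·(-1.6) + (1.4)·(1.4) + (-2.6)·(-2.6)) / 4 = 17.2/4 = 4.3
  S[V,W] = ((2.4)·(1.2) + (0.4)·(-3.8) + (-1.6)·(2.2) + (1.4)·(1.2) + (-2.6)·(-0.8)) / 4 = 1.6/4 = 0.4
  S[W,W] = ((1.2)·(1.2) + (-3.8)·(-3.8) + (2.2)·(2.2) + (1.2)·(1.2) + (-0.8)·(-0.8)) / 4 = 22.8/4 = 5.7

S is symmetric (S[j,i] = S[i,j]). Assembling:

S = [[3.7, -0.6, 2.7],
 [-0.6, 4.3, 0.4],
 [2.7, 0.4, 5.7]]


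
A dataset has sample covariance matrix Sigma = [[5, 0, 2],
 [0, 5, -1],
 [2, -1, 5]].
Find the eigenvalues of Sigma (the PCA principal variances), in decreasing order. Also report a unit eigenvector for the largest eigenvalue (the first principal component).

Step 1 — characteristic polynomial p(λ) = det(λI - Sigma) = λ³ - tr·λ² + c_1·λ - det, where tr = trace, c_1 = sum of the principal 2×2 minors, det = det(Sigma):
  tr = 5 + 5 + 5 = 15,
  c_1 = (5·5 - (0)²) + (5·5 - (2)²) + (5·5 - (-1)²) = 25 + 21 + 24 = 70,
  det = 5·(5·5 - (-1)²) - (0)·((0)·5 - (-1)·(2)) + (2)·((0)·(-1) - 5·(2)) = 5·(24) - (0)·(2) + (2)·(-10) = 100.
  So p(λ) = λ³ - 15λ² + 70λ - 100.
Step 2 — look for an integer root (rational root theorem: any rational root is an integer divisor of 100). Testing λ = 5:
  p(5) = 125 - 375 + 350 - 100 = 0  ✓
  Dividing out (λ - 5): p(λ) = (λ - 5)(λ² - 10λ + 20).
Step 3 — remaining eigenvalues from the quadratic λ² - 10λ + 20 = 0:
  Δ = 10² - 4·20 = 100 - 80 = 20,  λ = (10 ± √20)/2 = (10 ± 4.4721)/2 ≈ 7.2361 or 2.7639.
  Sorted: λ_1 = 7.2361,  λ_2 = 5,  λ_3 = 2.7639  (check: sum = 15 = tr ✓).

Step 4 — unit eigenvector for λ_1 ≈ 7.2361: v spans the null space of (Sigma - λ_1 I), whose rows are
  r_1 = (-2.2361, 0, 2),  r_2 = (0, -2.2361, -1),  r_3 = (2, -1, -2.2361).
  v is orthogonal to every row, so take v ∝ r_1 × r_2 = ((0)·(-1) - (2)·(-2.2361), (2)·(0) - (-2.2361)·(-1), (-2.2361)·(-2.2361) - (0)·(0)) ≈ (4.4721, -2.2361, 5).
  Let u = (4.4721, -2.2361, 5).
  ||u|| = √((4.4721)² + (-2.2361)² + (5)²) = √(50) ≈ 7.0711,  v_1 = u/||u|| ≈ (0.6325, -0.3162, 0.7071) (||v_1|| = 1).

λ_1 = 7.2361,  λ_2 = 5,  λ_3 = 2.7639;  v_1 ≈ (0.6325, -0.3162, 0.7071)


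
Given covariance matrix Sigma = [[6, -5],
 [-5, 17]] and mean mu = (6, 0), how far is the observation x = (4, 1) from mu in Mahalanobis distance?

Step 1 — centre the observation: (x - mu) = (-2, 1).

Step 2 — invert Sigma. det(Sigma) = 6·17 - (-5)² = 77.
  Sigma^{-1} = (1/det) · [[d, -b], [-b, a]] = [[0.2208, 0.0649],
 [0.0649, 0.0779]].

Step 3 — form the quadratic (x - mu)^T · Sigma^{-1} · (x - mu):
  Sigma^{-1} · (x - mu) = (-0.3766, -0.0519).
  (x - mu)^T · [Sigma^{-1} · (x - mu)] = (-2)·(-0.3766) + (1)·(-0.0519) = 0.7013.

Step 4 — take square root: d = √(0.7013) ≈ 0.8374.

d(x, mu) = √(0.7013) ≈ 0.8374


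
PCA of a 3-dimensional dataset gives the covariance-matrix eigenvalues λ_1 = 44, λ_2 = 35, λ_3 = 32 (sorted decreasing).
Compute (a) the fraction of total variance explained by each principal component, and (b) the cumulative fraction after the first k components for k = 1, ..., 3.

Step 1 — total variance = trace(Sigma) = Σ λ_i = 44 + 35 + 32 = 111.

Step 2 — fraction explained by component i = λ_i / Σ λ:
  PC1: 44/111 = 0.3964
  PC2: 35/111 = 0.3153
  PC3: 32/111 = 0.2883

Step 3 — cumulative fraction after k components = (λ_1 + ... + λ_k) / Σ λ:
  k = 1: 44/111 = 0.3964
  k = 2: (44 + 35)/111 = 79/111 = 0.7117
  k = 3: (44 + 35 + 32)/111 = 111/111 = 1

Summary (fraction, with percent):

explained: PC1 0.3964 (39.64%), PC2 0.3153 (31.53%), PC3 0.2883 (28.83%);  cumulative: 0.3964, 0.7117, 1


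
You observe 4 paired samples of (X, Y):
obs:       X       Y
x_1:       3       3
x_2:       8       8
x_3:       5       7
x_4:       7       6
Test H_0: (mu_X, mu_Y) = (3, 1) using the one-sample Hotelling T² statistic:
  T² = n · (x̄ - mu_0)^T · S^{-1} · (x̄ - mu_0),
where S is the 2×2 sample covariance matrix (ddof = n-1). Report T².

Step 1 — sample mean vector:
  mean(X) = (3 + 8 + 5 + 7) / 4 = 23/4 = 5.75
  mean(Y) = (3 + 8 + 7 + 6) / 4 = 24/4 = 6
  x̄ = (5.75, 6),  deviation x̄ - mu_0 = (5.75, 6) - (3, 1) = (2.75, 5).

Step 2 — sample covariance matrix, S[i,j] = (1/(n-1)) · Σ_k (x_{k,i} - mean_i) · (x_{k,j} - mean_j), divisor n-1 = 3:
  S[X,X] = ((-2.75)·(-2.75) + (2.25)·(2.25) + (-0.75)·(-0.75) + (1.25)·(1.25)) / 3 = 14.75/3 = 4.9167
  S[X,Y] = ((-2.75)·(-3) + (2.25)·(2) + (-0.75)·(1) + (1.25)·(0)) / 3 = 12/3 = 4
  S[Y,Y] = ((-3)·(-3) + (2)·(2) + (1)·(1) + (0)·(0)) / 3 = 14/3 = 4.6667
  S = [[4.9167, 4],
 [4, 4.6667]].

Step 3 — invert S. det(S) = 4.9167·4.6667 - (4)² = 6.9444.
  S^{-1} = (1/det) · [[d, -b], [-b, a]] = [[0.672, -0.576],
 [-0.576, 0.708]].

Step 4 — quadratic form (x̄ - mu_0)^T · S^{-1} · (x̄ - mu_0):
  S^{-1} · (x̄ - mu_0) = (-1.032, 1.956),
  (x̄ - mu_0)^T · [...] = (2.75)·(-1.032) + (5)·(1.956) = 6.942.

Step 5 — scale by n: T² = 4 · 6.942 = 27.768.

T² ≈ 27.768
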